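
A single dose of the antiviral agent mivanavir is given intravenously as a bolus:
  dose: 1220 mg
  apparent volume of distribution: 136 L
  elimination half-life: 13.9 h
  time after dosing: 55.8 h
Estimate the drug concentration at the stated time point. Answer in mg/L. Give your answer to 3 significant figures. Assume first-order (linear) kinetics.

C₀ = Dose / Vd = 1220 / 136 = 8.971 mg/L
k = ln2 / t½ = 0.693147 / 13.9 = 0.04987 h⁻¹
C = C₀ · e^(−k·t) = 8.971 × e^(−0.04987 × 55.8)
  = 8.971 × 0.06187 = 0.5550 mg/L

0.555 mg/L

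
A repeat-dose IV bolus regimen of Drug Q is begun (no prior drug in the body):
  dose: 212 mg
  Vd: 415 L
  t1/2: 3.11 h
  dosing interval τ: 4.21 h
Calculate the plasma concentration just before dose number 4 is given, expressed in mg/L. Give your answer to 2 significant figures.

C₀ per dose = Dose / Vd = 212 / 415 = 0.5108 mg/L
k = ln2 / t½ = 0.693147 / 3.11 = 0.2229 h⁻¹
Fraction remaining after one interval: r = e^(−kτ) = e^(−0.2229 × 4.21) = 0.3912
Before dose 4, 3 doses have been given (aged 1τ, 2τ, 3τ).
C_trough = C₀ × (r + r² + … + r^3) = C₀ × r(1−r^3)/(1−r)
        = 0.5108 × 0.3912 × (1 − 0.05987) / (1 − 0.3912) = 0.3086 mg/L

0.31 mg/L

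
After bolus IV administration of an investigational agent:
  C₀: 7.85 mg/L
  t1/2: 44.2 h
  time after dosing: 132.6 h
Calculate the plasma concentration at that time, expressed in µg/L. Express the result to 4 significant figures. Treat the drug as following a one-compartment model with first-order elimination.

981.3 µg/L

k = ln2 / t½ = 0.693147 / 44.2 = 0.01568 h⁻¹
t / t½ = 132.6 / 44.2 = 3 half-lives
C = C₀ × (1/2)^3 = 7.850 × 0.1250 = 0.9813 mg/L
Convert: 0.9813 mg/L × 1000 = 981.3 µg/L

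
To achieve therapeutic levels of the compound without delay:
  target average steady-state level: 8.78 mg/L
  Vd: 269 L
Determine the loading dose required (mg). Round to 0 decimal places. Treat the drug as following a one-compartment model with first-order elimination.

2362 mg

LD = Css × Vd = 8.78 × 269 = 2362 mg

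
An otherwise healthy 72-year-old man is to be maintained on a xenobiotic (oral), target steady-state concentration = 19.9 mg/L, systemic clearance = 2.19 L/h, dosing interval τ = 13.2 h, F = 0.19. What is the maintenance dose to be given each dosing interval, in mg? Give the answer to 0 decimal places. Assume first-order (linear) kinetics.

At steady state, F × (Dose/τ) = Css × CL.
Dose = Css × CL × τ / F = 19.9 × 2.190 × 13.2 / 0.19 = 3028 mg

3028 mg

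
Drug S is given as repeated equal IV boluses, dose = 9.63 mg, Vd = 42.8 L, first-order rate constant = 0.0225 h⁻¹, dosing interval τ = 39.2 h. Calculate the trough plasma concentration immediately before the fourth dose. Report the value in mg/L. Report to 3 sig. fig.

C₀ per dose = Dose / Vd = 9.63 / 42.8 = 0.2250 mg/L
Fraction remaining after one interval: r = e^(−kτ) = e^(−0.02250 × 39.2) = 0.4140
Before dose 4, 3 doses have been given (aged 1τ, 2τ, 3τ).
C_trough = C₀ × (r + r² + … + r^3) = C₀ × r(1−r^3)/(1−r)
        = 0.2250 × 0.4140 × (1 − 0.07096) / (1 − 0.4140) = 0.1477 mg/L

0.148 mg/L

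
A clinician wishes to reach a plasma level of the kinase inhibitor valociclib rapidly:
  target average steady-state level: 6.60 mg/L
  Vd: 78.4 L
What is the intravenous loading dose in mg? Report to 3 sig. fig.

517 mg

LD = Css × Vd = 6.60 × 78.4 = 517.4 mg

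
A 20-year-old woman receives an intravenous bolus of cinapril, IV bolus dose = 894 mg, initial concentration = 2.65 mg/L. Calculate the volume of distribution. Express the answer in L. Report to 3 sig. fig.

Vd = Dose / C₀ = 894.0 / 2.65 = 337.4 L

337 L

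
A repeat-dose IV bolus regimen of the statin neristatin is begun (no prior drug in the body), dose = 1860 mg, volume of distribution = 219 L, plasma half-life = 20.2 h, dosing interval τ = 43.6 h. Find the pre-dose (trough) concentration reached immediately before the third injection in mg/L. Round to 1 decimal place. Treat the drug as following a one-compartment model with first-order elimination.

2.3 mg/L

C₀ per dose = Dose / Vd = 1860 / 219 = 8.493 mg/L
k = ln2 / t½ = 0.693147 / 20.2 = 0.03431 h⁻¹
Fraction remaining after one interval: r = e^(−kτ) = e^(−0.03431 × 43.6) = 0.2240
Before dose 3, 2 doses have been given (aged 1τ, 2τ).
C_trough = C₀ × (r + r²) = 8.493 × (0.2240 + 0.05018) = 2.329 mg/L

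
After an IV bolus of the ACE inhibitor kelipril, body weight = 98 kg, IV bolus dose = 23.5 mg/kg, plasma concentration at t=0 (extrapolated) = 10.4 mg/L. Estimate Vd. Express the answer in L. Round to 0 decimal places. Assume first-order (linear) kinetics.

Dose = 23.5 × 98 = 2303 mg
Vd = Dose / C₀ = 2303 / 10.4 = 221.4 L

221 L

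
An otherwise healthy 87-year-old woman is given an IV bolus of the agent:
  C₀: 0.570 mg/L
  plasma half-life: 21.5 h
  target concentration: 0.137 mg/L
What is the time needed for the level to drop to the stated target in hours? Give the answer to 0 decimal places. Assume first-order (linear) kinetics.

k = ln2 / t½ = 0.693147 / 21.5 = 0.03224 h⁻¹
t = ln(C₀ / C) / k = ln(0.5700 / 0.137) / 0.03224
  = ln(4.161) / 0.03224 = 1.426 / 0.03224 = 44.23 h

44 h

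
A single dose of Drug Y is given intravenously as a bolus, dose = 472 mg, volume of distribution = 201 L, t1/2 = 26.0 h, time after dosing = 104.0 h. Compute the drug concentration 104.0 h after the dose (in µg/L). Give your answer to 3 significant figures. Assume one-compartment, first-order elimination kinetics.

C₀ = Dose / Vd = 472.0 / 201 = 2.348 mg/L
k = ln2 / t½ = 0.693147 / 26.0 = 0.02666 h⁻¹
t / t½ = 104.0 / 26.0 = 4 half-lives
C = C₀ × (1/2)^4 = 2.348 × 0.06250 = 0.1468 mg/L
Convert: 0.1468 mg/L × 1000 = 146.8 µg/L

147 µg/L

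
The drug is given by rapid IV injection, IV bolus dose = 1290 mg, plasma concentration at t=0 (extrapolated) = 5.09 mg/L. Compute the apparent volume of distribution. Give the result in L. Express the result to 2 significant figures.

Vd = Dose / C₀ = 1290 / 5.09 = 253.4 L

250 L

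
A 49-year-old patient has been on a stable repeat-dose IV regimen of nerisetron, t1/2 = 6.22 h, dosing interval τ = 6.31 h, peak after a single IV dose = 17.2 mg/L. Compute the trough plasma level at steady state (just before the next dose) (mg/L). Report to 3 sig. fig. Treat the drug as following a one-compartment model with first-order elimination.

16.9 mg/L

k = ln2 / t½ = 0.693147 / 6.22 = 0.1114 h⁻¹
e^(−kτ) = e^(−0.1114 × 6.31) = 0.4951
Accumulation ratio R = 1 / (1 − e^(−kτ)) = 1 / (1 − 0.4951) = 1.981
Steady-state trough = C₀ × R × e^(−kτ) = 17.2 × 1.981 × 0.4951 = 16.87 mg/L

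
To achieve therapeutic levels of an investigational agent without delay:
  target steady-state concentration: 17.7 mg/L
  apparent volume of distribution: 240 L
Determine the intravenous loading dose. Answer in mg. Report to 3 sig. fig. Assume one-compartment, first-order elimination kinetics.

LD = Css × Vd = 17.7 × 240 = 4248 mg

4250 mg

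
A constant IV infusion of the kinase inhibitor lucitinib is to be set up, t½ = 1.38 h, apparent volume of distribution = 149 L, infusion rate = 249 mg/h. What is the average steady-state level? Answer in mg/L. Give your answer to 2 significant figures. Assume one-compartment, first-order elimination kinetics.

k = ln2 / t½ = 0.693147 / 1.38 = 0.5023 h⁻¹
CL = k × Vd = 0.5023 × 149 = 74.84 L/h
At steady state Css = R₀ / CL = 249 / 74.84 = 3.327 mg/L

3.3 mg/L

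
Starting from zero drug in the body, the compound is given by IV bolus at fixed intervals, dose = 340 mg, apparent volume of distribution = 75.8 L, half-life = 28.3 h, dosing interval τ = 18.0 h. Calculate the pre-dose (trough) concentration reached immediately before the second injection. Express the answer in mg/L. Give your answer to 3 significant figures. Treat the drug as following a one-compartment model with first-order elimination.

C₀ per dose = Dose / Vd = 340 / 75.8 = 4.485 mg/L
k = ln2 / t½ = 0.693147 / 28.3 = 0.02449 h⁻¹
Fraction remaining after one interval: r = e^(−kτ) = e^(−0.02449 × 18.0) = 0.6435
Before dose 2, 1 dose has been given (aged 1τ).
C_trough = C₀ × r = 4.485 × 0.6435 = 2.886 mg/L

2.89 mg/L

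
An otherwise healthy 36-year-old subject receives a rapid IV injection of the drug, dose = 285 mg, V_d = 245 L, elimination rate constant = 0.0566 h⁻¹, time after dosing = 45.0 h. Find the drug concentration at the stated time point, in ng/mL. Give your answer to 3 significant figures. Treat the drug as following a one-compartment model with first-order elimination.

C₀ = Dose / Vd = 285.0 / 245 = 1.163 mg/L
C = C₀ · e^(−k·t) = 1.163 × e^(−0.05660 × 45.0)
  = 1.163 × 0.07832 = 0.09109 mg/L
Convert: 0.09109 mg/L × 1000 = 91.09 ng/mL

91.1 ng/mL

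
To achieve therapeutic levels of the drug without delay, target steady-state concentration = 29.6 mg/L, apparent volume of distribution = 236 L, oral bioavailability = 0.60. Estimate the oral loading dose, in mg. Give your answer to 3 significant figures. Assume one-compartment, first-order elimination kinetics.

11600 mg

LD = Css × Vd / F = 29.6 × 236 / 0.60 = 11640 mg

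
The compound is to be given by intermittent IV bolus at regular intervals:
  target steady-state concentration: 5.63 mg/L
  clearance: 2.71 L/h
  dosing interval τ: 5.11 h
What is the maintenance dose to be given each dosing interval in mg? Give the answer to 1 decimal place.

78.0 mg

At steady state, Dose/τ = Css × CL.
Dose = Css × CL × τ = 5.63 × 2.710 × 5.11 = 77.96 mg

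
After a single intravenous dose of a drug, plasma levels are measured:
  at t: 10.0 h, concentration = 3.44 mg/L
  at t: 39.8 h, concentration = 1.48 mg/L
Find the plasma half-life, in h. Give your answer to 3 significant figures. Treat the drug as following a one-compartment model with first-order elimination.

k = ln(C₁/C₂) / (t₂ − t₁) = ln(3.44/1.48) / (39.8 − 10.0)
  = 0.8434 / 29.80 = 0.02830 h⁻¹
t½ = ln2 / k = 0.693147 / 0.02830 = 24.49 h

24.5 h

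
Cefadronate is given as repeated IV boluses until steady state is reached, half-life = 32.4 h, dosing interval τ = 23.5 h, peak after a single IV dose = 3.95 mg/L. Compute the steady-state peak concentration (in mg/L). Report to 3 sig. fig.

10.0 mg/L

k = ln2 / t½ = 0.693147 / 32.4 = 0.02139 h⁻¹
e^(−kτ) = e^(−0.02139 × 23.5) = 0.6049
Accumulation ratio R = 1 / (1 − e^(−kτ)) = 1 / (1 − 0.6049) = 2.531
Steady-state peak = C₀ × R = 3.95 × 2.531 = 9.997 mg/L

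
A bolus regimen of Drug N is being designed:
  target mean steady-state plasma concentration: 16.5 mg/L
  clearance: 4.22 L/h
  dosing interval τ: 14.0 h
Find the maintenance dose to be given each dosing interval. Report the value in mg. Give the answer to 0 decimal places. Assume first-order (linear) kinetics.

975 mg

At steady state, Dose/τ = Css × CL.
Dose = Css × CL × τ = 16.5 × 4.220 × 14.0 = 974.8 mg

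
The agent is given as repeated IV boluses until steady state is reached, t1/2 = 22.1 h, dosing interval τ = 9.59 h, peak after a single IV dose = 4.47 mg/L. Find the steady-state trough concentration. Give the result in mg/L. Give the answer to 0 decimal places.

k = ln2 / t½ = 0.693147 / 22.1 = 0.03136 h⁻¹
e^(−kτ) = e^(−0.03136 × 9.59) = 0.7403
Accumulation ratio R = 1 / (1 − e^(−kτ)) = 1 / (1 − 0.7403) = 3.851
Steady-state trough = C₀ × R × e^(−kτ) = 4.47 × 3.851 × 0.7403 = 12.74 mg/L

13 mg/L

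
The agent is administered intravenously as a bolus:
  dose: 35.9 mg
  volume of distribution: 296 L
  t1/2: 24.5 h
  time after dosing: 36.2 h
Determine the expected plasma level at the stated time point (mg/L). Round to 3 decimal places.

0.044 mg/L

C₀ = Dose / Vd = 35.90 / 296 = 0.1213 mg/L
k = ln2 / t½ = 0.693147 / 24.5 = 0.02829 h⁻¹
C = C₀ · e^(−k·t) = 0.1213 × e^(−0.02829 × 36.2)
  = 0.1213 × 0.3591 = 0.04356 mg/L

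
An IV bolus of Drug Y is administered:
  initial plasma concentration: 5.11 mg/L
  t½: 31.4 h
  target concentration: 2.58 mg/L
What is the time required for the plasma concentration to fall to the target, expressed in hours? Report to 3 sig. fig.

31.0 h

k = ln2 / t½ = 0.693147 / 31.4 = 0.02207 h⁻¹
t = ln(C₀ / C) / k = ln(5.110 / 2.58) / 0.02207
  = ln(1.981) / 0.02207 = 0.6836 / 0.02207 = 30.97 h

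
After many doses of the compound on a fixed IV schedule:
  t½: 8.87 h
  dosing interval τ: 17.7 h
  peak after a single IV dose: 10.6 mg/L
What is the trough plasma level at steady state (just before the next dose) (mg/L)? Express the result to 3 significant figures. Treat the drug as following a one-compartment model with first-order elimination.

3.55 mg/L

k = ln2 / t½ = 0.693147 / 8.87 = 0.07815 h⁻¹
e^(−kτ) = e^(−0.07815 × 17.7) = 0.2508
Accumulation ratio R = 1 / (1 − e^(−kτ)) = 1 / (1 − 0.2508) = 1.335
Steady-state trough = C₀ × R × e^(−kτ) = 10.6 × 1.335 × 0.2508 = 3.549 mg/L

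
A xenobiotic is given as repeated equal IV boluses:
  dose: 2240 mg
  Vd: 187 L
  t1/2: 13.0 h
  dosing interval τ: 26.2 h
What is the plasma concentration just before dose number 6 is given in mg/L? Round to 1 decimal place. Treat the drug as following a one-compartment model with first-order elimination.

C₀ per dose = Dose / Vd = 2240 / 187 = 11.98 mg/L
k = ln2 / t½ = 0.693147 / 13.0 = 0.05332 h⁻¹
Fraction remaining after one interval: r = e^(−kτ) = e^(−0.05332 × 26.2) = 0.2473
Before dose 6, 5 doses have been given (aged 1τ, 2τ, 3τ, 4τ, 5τ).
C_trough = C₀ × (r + r² + … + r^5) = C₀ × r(1−r^5)/(1−r)
        = 11.98 × 0.2473 × (1 − 0.0009250) / (1 − 0.2473) = 3.932 mg/L

3.9 mg/L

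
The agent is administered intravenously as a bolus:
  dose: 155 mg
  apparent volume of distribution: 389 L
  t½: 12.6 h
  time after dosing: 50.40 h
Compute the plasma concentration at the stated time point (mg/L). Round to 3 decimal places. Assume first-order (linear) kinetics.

C₀ = Dose / Vd = 155.0 / 389 = 0.3985 mg/L
k = ln2 / t½ = 0.693147 / 12.6 = 0.05501 h⁻¹
t / t½ = 50.40 / 12.6 = 4 half-lives
C = C₀ × (1/2)^4 = 0.3985 × 0.06250 = 0.02491 mg/L

0.025 mg/L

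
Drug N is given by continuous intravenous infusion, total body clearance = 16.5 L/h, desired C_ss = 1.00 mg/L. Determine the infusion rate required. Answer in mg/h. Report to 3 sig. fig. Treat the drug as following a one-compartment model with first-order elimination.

At steady state, infusion rate R₀ = Css × CL = 1.00 × 16.50 = 16.50 mg/h

16.5 mg/h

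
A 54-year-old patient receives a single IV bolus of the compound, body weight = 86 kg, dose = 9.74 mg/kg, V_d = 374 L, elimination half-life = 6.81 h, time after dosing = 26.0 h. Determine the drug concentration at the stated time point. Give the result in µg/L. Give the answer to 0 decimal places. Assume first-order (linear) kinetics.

159 µg/L

Total dose = 9.74 × 86 = 837.6 mg
C₀ = Dose / Vd = 837.6 / 374 = 2.240 mg/L
k = ln2 / t½ = 0.693147 / 6.81 = 0.1018 h⁻¹
C = C₀ · e^(−k·t) = 2.240 × e^(−0.1018 × 26.0)
  = 2.240 × 0.07088 = 0.1588 mg/L
Convert: 0.1588 mg/L × 1000 = 158.8 µg/L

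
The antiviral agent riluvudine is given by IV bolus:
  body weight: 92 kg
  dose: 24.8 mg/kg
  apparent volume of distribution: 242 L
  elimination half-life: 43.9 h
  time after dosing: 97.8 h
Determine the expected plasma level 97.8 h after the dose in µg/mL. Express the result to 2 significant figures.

Total dose = 24.8 × 92 = 2282 mg
C₀ = Dose / Vd = 2282 / 242 = 9.430 mg/L
k = ln2 / t½ = 0.693147 / 43.9 = 0.01579 h⁻¹
C = C₀ · e^(−k·t) = 9.430 × e^(−0.01579 × 97.8)
  = 9.430 × 0.2135 = 2.013 mg/L
(2.013 mg/L = 2.013 µg/mL)

2.0 µg/mL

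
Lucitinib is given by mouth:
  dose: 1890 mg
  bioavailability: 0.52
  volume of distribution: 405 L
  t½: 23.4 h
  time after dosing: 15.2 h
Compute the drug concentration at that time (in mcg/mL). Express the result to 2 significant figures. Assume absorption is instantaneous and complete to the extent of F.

1.5 mcg/mL

Amount reaching circulation = F × Dose = 0.52 × 1890 = 982.8 mg
C₀ = F·Dose / Vd = 982.8 / 405 = 2.427 mg/L
k = ln2 / t½ = 0.693147 / 23.4 = 0.02962 h⁻¹
C = C₀ · e^(−k·t) = 2.427 × e^(−0.02962 × 15.2)
  = 2.427 × 0.6375 = 1.547 mg/L
(1.547 mg/L = 1.547 mcg/mL)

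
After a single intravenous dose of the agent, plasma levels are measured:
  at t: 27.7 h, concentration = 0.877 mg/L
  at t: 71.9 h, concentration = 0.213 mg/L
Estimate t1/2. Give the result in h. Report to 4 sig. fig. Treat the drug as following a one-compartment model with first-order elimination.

21.65 h

k = ln(C₁/C₂) / (t₂ − t₁) = ln(0.877/0.213) / (71.9 − 27.7)
  = 1.415 / 44.20 = 0.03201 h⁻¹
t½ = ln2 / k = 0.693147 / 0.03201 = 21.65 h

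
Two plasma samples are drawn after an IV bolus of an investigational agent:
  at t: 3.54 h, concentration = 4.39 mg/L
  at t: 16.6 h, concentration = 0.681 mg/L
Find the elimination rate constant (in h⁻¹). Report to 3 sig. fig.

0.143 h⁻¹

k = ln(C₁/C₂) / (t₂ − t₁) = ln(4.39/0.681) / (16.6 − 3.54)
  = 1.864 / 13.06 = 0.1427 h⁻¹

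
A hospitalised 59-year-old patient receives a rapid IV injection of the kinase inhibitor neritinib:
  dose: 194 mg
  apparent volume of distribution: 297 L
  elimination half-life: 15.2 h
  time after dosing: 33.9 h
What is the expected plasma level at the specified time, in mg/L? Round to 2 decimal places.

0.14 mg/L

C₀ = Dose / Vd = 194.0 / 297 = 0.6532 mg/L
k = ln2 / t½ = 0.693147 / 15.2 = 0.04560 h⁻¹
C = C₀ · e^(−k·t) = 0.6532 × e^(−0.04560 × 33.9)
  = 0.6532 × 0.2131 = 0.1392 mg/L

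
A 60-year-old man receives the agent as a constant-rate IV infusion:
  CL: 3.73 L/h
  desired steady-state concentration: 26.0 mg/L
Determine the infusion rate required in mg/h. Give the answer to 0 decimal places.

97 mg/h

At steady state, infusion rate R₀ = Css × CL = 26.0 × 3.730 = 96.98 mg/h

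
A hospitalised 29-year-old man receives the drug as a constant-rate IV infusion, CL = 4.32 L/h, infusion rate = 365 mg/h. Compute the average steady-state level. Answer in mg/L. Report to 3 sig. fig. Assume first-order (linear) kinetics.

84.5 mg/L

At steady state Css = R₀ / CL = 365 / 4.320 = 84.49 mg/L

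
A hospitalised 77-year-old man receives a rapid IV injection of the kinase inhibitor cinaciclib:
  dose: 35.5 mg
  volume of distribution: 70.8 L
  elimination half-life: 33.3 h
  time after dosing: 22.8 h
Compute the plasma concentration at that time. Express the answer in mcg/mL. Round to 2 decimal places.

C₀ = Dose / Vd = 35.50 / 70.8 = 0.5014 mg/L
k = ln2 / t½ = 0.693147 / 33.3 = 0.02082 h⁻¹
C = C₀ · e^(−k·t) = 0.5014 × e^(−0.02082 × 22.8)
  = 0.5014 × 0.6221 = 0.3119 mg/L
(0.3119 mg/L = 0.3119 mcg/mL)

0.31 mcg/mL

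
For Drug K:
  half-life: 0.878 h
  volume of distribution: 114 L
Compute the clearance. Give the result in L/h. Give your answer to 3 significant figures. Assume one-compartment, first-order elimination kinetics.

90.0 L/h

k = ln2 / t½ = 0.693147 / 0.878 = 0.7895 h⁻¹
CL = k × Vd = 0.7895 × 114 = 90.00 L/h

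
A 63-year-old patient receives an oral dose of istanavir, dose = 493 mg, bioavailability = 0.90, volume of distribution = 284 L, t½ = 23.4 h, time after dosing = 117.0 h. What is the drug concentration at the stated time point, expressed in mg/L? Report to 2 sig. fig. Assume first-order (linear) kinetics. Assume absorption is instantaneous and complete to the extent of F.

Amount reaching circulation = F × Dose = 0.90 × 493.0 = 443.7 mg
C₀ = F·Dose / Vd = 443.7 / 284 = 1.562 mg/L
k = ln2 / t½ = 0.693147 / 23.4 = 0.02962 h⁻¹
t / t½ = 117.0 / 23.4 = 5 half-lives
C = C₀ × (1/2)^5 = 1.562 × 0.03125 = 0.04881 mg/L

0.049 mg/L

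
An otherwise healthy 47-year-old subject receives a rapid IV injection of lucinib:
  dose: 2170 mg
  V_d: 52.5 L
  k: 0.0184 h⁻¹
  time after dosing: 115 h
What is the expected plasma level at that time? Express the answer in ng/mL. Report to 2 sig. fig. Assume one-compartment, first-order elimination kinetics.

C₀ = Dose / Vd = 2170 / 52.5 = 41.33 mg/L
C = C₀ · e^(−k·t) = 41.33 × e^(−0.01840 × 115)
  = 41.33 × 0.1205 = 4.980 mg/L
Convert: 4.980 mg/L × 1000 = 4980 ng/mL

5000 ng/mL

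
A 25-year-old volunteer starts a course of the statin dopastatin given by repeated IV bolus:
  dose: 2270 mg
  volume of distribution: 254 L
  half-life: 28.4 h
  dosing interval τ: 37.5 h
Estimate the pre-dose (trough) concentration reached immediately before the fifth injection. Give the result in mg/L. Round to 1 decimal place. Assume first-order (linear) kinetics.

5.8 mg/L

C₀ per dose = Dose / Vd = 2270 / 254 = 8.937 mg/L
k = ln2 / t½ = 0.693147 / 28.4 = 0.02441 h⁻¹
Fraction remaining after one interval: r = e^(−kτ) = e^(−0.02441 × 37.5) = 0.4004
Before dose 5, 4 doses have been given (aged 1τ, 2τ, 3τ, 4τ).
C_trough = C₀ × (r + r² + … + r^4) = C₀ × r(1−r^4)/(1−r)
        = 8.937 × 0.4004 × (1 − 0.02570) / (1 − 0.4004) = 5.815 mg/L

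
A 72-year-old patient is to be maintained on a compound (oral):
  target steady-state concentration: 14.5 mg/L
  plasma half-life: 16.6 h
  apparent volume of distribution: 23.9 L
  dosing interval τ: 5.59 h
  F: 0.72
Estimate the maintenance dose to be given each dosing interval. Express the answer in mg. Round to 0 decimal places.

112 mg

k = ln2 / t½ = 0.693147 / 16.6 = 0.04176 h⁻¹
CL = k × Vd = 0.04176 × 23.9 = 0.9981 L/h
At steady state, F × (Dose/τ) = Css × CL.
Dose = Css × CL × τ / F = 14.5 × 0.9981 × 5.59 / 0.72 = 112.4 mg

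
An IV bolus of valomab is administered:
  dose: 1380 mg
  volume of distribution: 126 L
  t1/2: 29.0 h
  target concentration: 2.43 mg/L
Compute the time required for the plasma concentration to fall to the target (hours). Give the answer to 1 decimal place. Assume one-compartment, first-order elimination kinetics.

C₀ = Dose / Vd = 1380 / 126 = 10.95 mg/L
k = ln2 / t½ = 0.693147 / 29.0 = 0.02390 h⁻¹
t = ln(C₀ / C) / k = ln(10.95 / 2.43) / 0.02390
  = ln(4.506) / 0.02390 = 1.505 / 0.02390 = 62.97 h

63.0 h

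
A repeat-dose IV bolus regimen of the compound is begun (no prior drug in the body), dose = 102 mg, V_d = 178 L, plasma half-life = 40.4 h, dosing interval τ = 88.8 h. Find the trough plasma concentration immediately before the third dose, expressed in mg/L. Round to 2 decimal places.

C₀ per dose = Dose / Vd = 102 / 178 = 0.5730 mg/L
k = ln2 / t½ = 0.693147 / 40.4 = 0.01716 h⁻¹
Fraction remaining after one interval: r = e^(−kτ) = e^(−0.01716 × 88.8) = 0.2179
Before dose 3, 2 doses have been given (aged 1τ, 2τ).
C_trough = C₀ × (r + r²) = 0.5730 × (0.2179 + 0.04748) = 0.1521 mg/L

0.15 mg/L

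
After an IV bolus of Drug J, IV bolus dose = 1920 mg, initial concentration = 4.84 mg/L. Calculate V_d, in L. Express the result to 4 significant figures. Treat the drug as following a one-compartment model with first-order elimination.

396.7 L

Vd = Dose / C₀ = 1920 / 4.84 = 396.7 L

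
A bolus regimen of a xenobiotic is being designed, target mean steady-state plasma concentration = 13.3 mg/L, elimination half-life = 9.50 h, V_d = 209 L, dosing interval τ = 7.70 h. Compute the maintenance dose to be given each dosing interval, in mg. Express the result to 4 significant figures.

k = ln2 / t½ = 0.693147 / 9.50 = 0.07296 h⁻¹
CL = k × Vd = 0.07296 × 209 = 15.25 L/h
At steady state, Dose/τ = Css × CL.
Dose = Css × CL × τ = 13.3 × 15.25 × 7.70 = 1562 mg

1562 mg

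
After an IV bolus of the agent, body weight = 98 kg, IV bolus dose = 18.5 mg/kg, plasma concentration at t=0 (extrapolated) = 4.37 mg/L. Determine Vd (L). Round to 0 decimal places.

Dose = 18.5 × 98 = 1813 mg
Vd = Dose / C₀ = 1813 / 4.37 = 414.9 L

415 L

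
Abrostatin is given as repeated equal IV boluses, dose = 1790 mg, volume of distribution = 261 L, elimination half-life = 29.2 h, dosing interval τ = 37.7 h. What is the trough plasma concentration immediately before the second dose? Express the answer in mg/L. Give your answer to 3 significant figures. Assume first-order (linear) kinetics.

C₀ per dose = Dose / Vd = 1790 / 261 = 6.858 mg/L
k = ln2 / t½ = 0.693147 / 29.2 = 0.02374 h⁻¹
Fraction remaining after one interval: r = e^(−kτ) = e^(−0.02374 × 37.7) = 0.4086
Before dose 2, 1 dose has been given (aged 1τ).
C_trough = C₀ × r = 6.858 × 0.4086 = 2.802 mg/L

2.80 mg/L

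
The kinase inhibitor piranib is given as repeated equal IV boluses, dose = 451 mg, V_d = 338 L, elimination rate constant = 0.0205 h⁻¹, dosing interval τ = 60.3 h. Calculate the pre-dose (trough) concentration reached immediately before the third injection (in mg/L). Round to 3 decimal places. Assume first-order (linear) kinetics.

0.500 mg/L

C₀ per dose = Dose / Vd = 451 / 338 = 1.334 mg/L
Fraction remaining after one interval: r = e^(−kτ) = e^(−0.02050 × 60.3) = 0.2905
Before dose 3, 2 doses have been given (aged 1τ, 2τ).
C_trough = C₀ × (r + r²) = 1.334 × (0.2905 + 0.08439) = 0.5001 mg/L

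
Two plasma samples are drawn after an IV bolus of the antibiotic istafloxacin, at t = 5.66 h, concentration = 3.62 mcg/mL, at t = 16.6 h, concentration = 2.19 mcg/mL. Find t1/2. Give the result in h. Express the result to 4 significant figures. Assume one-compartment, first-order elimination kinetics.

k = ln(C₁/C₂) / (t₂ − t₁) = ln(3.62/2.19) / (16.6 − 5.66)
  = 0.5026 / 10.94 = 0.04594 h⁻¹
t½ = ln2 / k = 0.693147 / 0.04594 = 15.09 h

15.09 h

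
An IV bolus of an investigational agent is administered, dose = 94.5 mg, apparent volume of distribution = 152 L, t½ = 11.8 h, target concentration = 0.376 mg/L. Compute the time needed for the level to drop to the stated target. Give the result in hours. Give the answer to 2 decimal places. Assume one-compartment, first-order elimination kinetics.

C₀ = Dose / Vd = 94.50 / 152 = 0.6217 mg/L
k = ln2 / t½ = 0.693147 / 11.8 = 0.05874 h⁻¹
t = ln(C₀ / C) / k = ln(0.6217 / 0.376) / 0.05874
  = ln(1.653) / 0.05874 = 0.5026 / 0.05874 = 8.556 h

8.56 h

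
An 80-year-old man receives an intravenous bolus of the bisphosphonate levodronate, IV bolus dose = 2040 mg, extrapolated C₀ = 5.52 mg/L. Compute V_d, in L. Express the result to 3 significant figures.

Vd = Dose / C₀ = 2040 / 5.52 = 369.6 L

370 L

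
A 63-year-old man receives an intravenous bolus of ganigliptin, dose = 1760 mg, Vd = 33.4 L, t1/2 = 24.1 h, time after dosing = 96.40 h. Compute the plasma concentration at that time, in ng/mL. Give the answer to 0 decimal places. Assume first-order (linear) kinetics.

C₀ = Dose / Vd = 1760 / 33.4 = 52.69 mg/L
k = ln2 / t½ = 0.693147 / 24.1 = 0.02876 h⁻¹
t / t½ = 96.40 / 24.1 = 4 half-lives
C = C₀ × (1/2)^4 = 52.69 × 0.06250 = 3.293 mg/L
Convert: 3.293 mg/L × 1000 = 3293 ng/mL

3293 ng/mL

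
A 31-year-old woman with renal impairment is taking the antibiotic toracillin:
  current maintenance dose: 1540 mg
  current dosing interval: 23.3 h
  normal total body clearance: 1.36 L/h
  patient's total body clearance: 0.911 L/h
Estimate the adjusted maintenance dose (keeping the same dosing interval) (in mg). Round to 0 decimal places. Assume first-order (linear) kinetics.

To keep the same average steady-state level, dosing rate must scale with clearance.
CL ratio = 0.911 / 1.36 = 0.6699
New dose (same interval) = 1540 × 0.6699 = 1032 mg

1032 mg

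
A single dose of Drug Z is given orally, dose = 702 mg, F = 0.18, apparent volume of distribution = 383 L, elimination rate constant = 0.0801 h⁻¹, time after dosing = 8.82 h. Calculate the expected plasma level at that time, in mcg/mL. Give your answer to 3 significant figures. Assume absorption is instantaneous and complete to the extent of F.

0.163 mcg/mL

Amount reaching circulation = F × Dose = 0.18 × 702.0 = 126.4 mg
C₀ = F·Dose / Vd = 126.4 / 383 = 0.3300 mg/L
C = C₀ · e^(−k·t) = 0.3300 × e^(−0.08010 × 8.82)
  = 0.3300 × 0.4934 = 0.1628 mg/L
(0.1628 mg/L = 0.1628 mcg/mL)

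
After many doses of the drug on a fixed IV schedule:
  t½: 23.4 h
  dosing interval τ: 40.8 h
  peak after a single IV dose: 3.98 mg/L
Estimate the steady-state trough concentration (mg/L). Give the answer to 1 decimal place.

1.7 mg/L

k = ln2 / t½ = 0.693147 / 23.4 = 0.02962 h⁻¹
e^(−kτ) = e^(−0.02962 × 40.8) = 0.2986
Accumulation ratio R = 1 / (1 − e^(−kτ)) = 1 / (1 − 0.2986) = 1.426
Steady-state trough = C₀ × R × e^(−kτ) = 3.98 × 1.426 × 0.2986 = 1.695 mg/L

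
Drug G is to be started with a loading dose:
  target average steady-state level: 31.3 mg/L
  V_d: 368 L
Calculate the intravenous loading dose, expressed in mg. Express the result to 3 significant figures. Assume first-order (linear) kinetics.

LD = Css × Vd = 31.3 × 368 = 11520 mg

11500 mg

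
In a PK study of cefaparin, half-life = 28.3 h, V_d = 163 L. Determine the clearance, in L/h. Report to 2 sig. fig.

4.0 L/h

k = ln2 / t½ = 0.693147 / 28.3 = 0.02449 h⁻¹
CL = k × Vd = 0.02449 × 163 = 3.992 L/h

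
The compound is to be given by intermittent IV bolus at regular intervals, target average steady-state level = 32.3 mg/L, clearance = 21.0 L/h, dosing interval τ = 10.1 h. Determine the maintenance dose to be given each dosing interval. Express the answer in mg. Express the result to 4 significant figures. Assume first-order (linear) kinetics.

At steady state, Dose/τ = Css × CL.
Dose = Css × CL × τ = 32.3 × 21.00 × 10.1 = 6851 mg

6851 mg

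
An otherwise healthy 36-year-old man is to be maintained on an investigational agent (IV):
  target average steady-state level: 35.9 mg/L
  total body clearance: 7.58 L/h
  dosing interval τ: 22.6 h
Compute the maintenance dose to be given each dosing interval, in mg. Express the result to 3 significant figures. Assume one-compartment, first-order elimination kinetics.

6150 mg

At steady state, Dose/τ = Css × CL.
Dose = Css × CL × τ = 35.9 × 7.580 × 22.6 = 6150 mg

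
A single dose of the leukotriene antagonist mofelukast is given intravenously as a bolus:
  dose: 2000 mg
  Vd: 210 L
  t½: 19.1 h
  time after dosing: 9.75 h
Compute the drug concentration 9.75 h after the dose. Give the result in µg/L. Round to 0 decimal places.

6686 µg/L

C₀ = Dose / Vd = 2000 / 210 = 9.524 mg/L
k = ln2 / t½ = 0.693147 / 19.1 = 0.03629 h⁻¹
C = C₀ · e^(−k·t) = 9.524 × e^(−0.03629 × 9.75)
  = 9.524 × 0.7020 = 6.686 mg/L
Convert: 6.686 mg/L × 1000 = 6686 µg/L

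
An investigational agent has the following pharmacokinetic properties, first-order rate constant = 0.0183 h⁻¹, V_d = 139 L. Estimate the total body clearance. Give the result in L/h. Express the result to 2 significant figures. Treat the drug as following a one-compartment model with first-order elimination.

2.5 L/h

CL = k × Vd = 0.0183 × 139 = 2.544 L/h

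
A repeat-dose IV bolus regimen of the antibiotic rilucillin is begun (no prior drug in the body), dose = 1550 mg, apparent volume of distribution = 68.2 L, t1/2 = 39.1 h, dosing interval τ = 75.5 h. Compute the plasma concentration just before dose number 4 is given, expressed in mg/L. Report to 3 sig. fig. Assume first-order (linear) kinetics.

7.93 mg/L

C₀ per dose = Dose / Vd = 1550 / 68.2 = 22.73 mg/L
k = ln2 / t½ = 0.693147 / 39.1 = 0.01773 h⁻¹
Fraction remaining after one interval: r = e^(−kτ) = e^(−0.01773 × 75.5) = 0.2622
Before dose 4, 3 doses have been given (aged 1τ, 2τ, 3τ).
C_trough = C₀ × (r + r² + … + r^3) = C₀ × r(1−r^3)/(1−r)
        = 22.73 × 0.2622 × (1 − 0.01803) / (1 − 0.2622) = 7.932 mg/L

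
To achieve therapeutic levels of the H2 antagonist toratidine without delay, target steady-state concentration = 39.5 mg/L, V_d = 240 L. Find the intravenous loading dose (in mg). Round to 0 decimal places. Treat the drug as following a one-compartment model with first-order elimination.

9480 mg

LD = Css × Vd = 39.5 × 240 = 9480 mg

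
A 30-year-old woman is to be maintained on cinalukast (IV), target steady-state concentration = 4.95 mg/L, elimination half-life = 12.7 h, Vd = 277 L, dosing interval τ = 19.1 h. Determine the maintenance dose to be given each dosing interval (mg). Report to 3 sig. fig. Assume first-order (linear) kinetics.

k = ln2 / t½ = 0.693147 / 12.7 = 0.05458 h⁻¹
CL = k × Vd = 0.05458 × 277 = 15.12 L/h
At steady state, Dose/τ = Css × CL.
Dose = Css × CL × τ = 4.95 × 15.12 × 19.1 = 1430 mg

1430 mg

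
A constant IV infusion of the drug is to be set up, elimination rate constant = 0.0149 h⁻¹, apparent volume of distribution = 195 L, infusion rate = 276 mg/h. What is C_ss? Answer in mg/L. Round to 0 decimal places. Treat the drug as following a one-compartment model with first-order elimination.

95 mg/L

CL = k × Vd = 0.01490 × 195 = 2.906 L/h
At steady state Css = R₀ / CL = 276 / 2.906 = 94.98 mg/L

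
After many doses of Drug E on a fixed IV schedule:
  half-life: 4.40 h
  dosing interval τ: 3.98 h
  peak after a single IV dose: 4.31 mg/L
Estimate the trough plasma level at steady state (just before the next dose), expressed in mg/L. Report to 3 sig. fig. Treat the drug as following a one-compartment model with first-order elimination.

4.94 mg/L

k = ln2 / t½ = 0.693147 / 4.40 = 0.1575 h⁻¹
e^(−kτ) = e^(−0.1575 × 3.98) = 0.5343
Accumulation ratio R = 1 / (1 − e^(−kτ)) = 1 / (1 − 0.5343) = 2.147
Steady-state trough = C₀ × R × e^(−kτ) = 4.31 × 2.147 × 0.5343 = 4.944 mg/L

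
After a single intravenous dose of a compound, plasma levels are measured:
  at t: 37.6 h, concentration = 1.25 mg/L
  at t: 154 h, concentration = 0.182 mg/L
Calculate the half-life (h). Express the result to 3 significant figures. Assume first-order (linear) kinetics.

41.9 h

k = ln(C₁/C₂) / (t₂ − t₁) = ln(1.25/0.182) / (154 − 37.6)
  = 1.927 / 116.4 = 0.01655 h⁻¹
t½ = ln2 / k = 0.693147 / 0.01655 = 41.88 h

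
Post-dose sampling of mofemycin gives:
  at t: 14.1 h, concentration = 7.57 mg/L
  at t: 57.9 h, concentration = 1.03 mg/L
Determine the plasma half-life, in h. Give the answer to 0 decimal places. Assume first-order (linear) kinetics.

k = ln(C₁/C₂) / (t₂ − t₁) = ln(7.57/1.03) / (57.9 − 14.1)
  = 1.995 / 43.80 = 0.04555 h⁻¹
t½ = ln2 / k = 0.693147 / 0.04555 = 15.22 h

15 h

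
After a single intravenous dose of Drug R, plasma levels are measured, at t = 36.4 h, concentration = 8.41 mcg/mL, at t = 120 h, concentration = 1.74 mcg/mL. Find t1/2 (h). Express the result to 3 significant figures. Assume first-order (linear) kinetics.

k = ln(C₁/C₂) / (t₂ − t₁) = ln(8.41/1.74) / (120 − 36.4)
  = 1.576 / 83.60 = 0.01885 h⁻¹
t½ = ln2 / k = 0.693147 / 0.01885 = 36.77 h

36.8 h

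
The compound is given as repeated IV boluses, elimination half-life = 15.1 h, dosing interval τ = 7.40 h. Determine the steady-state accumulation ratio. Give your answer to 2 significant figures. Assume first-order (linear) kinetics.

k = ln2 / t½ = 0.693147 / 15.1 = 0.04590 h⁻¹
e^(−kτ) = e^(−0.04590 × 7.40) = 0.7120
Accumulation ratio R = 1 / (1 − e^(−kτ)) = 1 / (1 − 0.7120) = 3.472

3.5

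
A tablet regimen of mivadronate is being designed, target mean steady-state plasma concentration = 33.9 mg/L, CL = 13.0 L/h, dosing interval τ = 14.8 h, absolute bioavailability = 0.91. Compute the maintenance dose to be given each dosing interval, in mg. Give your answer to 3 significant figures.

7170 mg

At steady state, F × (Dose/τ) = Css × CL.
Dose = Css × CL × τ / F = 33.9 × 13.00 × 14.8 / 0.91 = 7167 mg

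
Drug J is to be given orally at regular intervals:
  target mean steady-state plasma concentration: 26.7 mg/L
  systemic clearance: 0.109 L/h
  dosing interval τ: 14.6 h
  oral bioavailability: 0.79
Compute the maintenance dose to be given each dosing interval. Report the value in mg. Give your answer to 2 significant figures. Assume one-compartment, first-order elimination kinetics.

At steady state, F × (Dose/τ) = Css × CL.
Dose = Css × CL × τ / F = 26.7 × 0.1090 × 14.6 / 0.79 = 53.79 mg

54 mg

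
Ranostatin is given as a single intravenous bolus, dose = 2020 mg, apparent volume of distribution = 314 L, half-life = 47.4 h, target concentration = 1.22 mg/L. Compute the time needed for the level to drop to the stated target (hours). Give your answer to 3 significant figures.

C₀ = Dose / Vd = 2020 / 314 = 6.433 mg/L
k = ln2 / t½ = 0.693147 / 47.4 = 0.01462 h⁻¹
t = ln(C₀ / C) / k = ln(6.433 / 1.22) / 0.01462
  = ln(5.273) / 0.01462 = 1.663 / 0.01462 = 113.7 h

114 h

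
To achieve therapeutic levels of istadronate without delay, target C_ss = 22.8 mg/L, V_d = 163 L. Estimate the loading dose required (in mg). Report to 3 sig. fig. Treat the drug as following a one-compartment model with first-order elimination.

3720 mg

LD = Css × Vd = 22.8 × 163 = 3716 mg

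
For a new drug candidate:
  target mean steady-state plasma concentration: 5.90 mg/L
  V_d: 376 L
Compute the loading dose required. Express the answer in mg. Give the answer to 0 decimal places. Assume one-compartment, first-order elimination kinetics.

2218 mg

LD = Css × Vd = 5.90 × 376 = 2218 mg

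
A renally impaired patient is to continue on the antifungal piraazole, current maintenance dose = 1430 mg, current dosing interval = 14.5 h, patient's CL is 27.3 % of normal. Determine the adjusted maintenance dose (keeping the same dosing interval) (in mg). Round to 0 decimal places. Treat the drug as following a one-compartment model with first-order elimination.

To keep the same average steady-state level, dosing rate must scale with clearance.
CL ratio = 27.3 / 100 = 0.2730
New dose (same interval) = 1430 × 0.2730 = 390.4 mg

390 mg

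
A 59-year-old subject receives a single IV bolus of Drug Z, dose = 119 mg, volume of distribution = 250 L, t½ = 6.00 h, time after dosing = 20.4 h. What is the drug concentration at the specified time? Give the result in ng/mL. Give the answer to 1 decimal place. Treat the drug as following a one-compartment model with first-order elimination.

45.1 ng/mL

C₀ = Dose / Vd = 119.0 / 250 = 0.4760 mg/L
k = ln2 / t½ = 0.693147 / 6.00 = 0.1155 h⁻¹
C = C₀ · e^(−k·t) = 0.4760 × e^(−0.1155 × 20.4)
  = 0.4760 × 0.09478 = 0.04512 mg/L
Convert: 0.04512 mg/L × 1000 = 45.12 ng/mL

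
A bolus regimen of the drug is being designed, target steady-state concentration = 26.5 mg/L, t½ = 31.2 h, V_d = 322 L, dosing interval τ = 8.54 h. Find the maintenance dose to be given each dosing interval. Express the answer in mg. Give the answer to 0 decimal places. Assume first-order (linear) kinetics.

k = ln2 / t½ = 0.693147 / 31.2 = 0.02222 h⁻¹
CL = k × Vd = 0.02222 × 322 = 7.155 L/h
At steady state, Dose/τ = Css × CL.
Dose = Css × CL × τ = 26.5 × 7.155 × 8.54 = 1619 mg

1619 mg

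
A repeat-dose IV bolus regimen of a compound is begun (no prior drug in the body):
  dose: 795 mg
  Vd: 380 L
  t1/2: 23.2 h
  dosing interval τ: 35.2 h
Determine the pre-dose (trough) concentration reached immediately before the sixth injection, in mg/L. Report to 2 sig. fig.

1.1 mg/L

C₀ per dose = Dose / Vd = 795 / 380 = 2.092 mg/L
k = ln2 / t½ = 0.693147 / 23.2 = 0.02988 h⁻¹
Fraction remaining after one interval: r = e^(−kτ) = e^(−0.02988 × 35.2) = 0.3493
Before dose 6, 5 doses have been given (aged 1τ, 2τ, 3τ, 4τ, 5τ).
C_trough = C₀ × (r + r² + … + r^5) = C₀ × r(1−r^5)/(1−r)
        = 2.092 × 0.3493 × (1 − 0.005200) / (1 − 0.3493) = 1.117 mg/L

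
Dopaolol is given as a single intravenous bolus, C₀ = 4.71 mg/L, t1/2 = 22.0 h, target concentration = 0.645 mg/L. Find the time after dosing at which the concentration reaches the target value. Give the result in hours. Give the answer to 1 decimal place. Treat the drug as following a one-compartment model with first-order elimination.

k = ln2 / t½ = 0.693147 / 22.0 = 0.03151 h⁻¹
t = ln(C₀ / C) / k = ln(4.710 / 0.645) / 0.03151
  = ln(7.302) / 0.03151 = 1.988 / 0.03151 = 63.09 h

63.1 h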